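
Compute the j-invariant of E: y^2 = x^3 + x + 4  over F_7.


Delta = -16(4 a^3 + 27 b^2) mod 7 = 3
-1728 * (4 a)^3 = -1728 * (4*1)^3 mod 7 = 1
j = 1 * 3^(-1) mod 7 = 5

j = 5 (mod 7)


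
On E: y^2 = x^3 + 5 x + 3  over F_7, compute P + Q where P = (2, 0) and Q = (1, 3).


P != Q, so use the chord formula.
s = (y2 - y1) / (x2 - x1) = (3) / (6) mod 7 = 4
x3 = s^2 - x1 - x2 mod 7 = 4^2 - 2 - 1 = 6
y3 = s (x1 - x3) - y1 mod 7 = 4 * (2 - 6) - 0 = 5

P + Q = (6, 5)


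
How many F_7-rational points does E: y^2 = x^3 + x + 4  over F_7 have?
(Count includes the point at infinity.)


For each x in F_7, count y with y^2 = x^3 + 1 x + 4 mod 7:
  x = 0: RHS = 4, y in [2, 5]  -> 2 point(s)
  x = 2: RHS = 0, y in [0]  -> 1 point(s)
  x = 4: RHS = 2, y in [3, 4]  -> 2 point(s)
  x = 5: RHS = 1, y in [1, 6]  -> 2 point(s)
  x = 6: RHS = 2, y in [3, 4]  -> 2 point(s)
Affine points: 9. Add the point at infinity: total = 10.

#E(F_7) = 10


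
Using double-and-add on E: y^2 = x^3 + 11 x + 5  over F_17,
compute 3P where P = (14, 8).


k = 3 = 11_2 (binary, LSB first: 11)
Double-and-add from P = (14, 8):
  bit 0 = 1: acc = O + (14, 8) = (14, 8)
  bit 1 = 1: acc = (14, 8) + (5, 7) = (2, 16)

3P = (2, 16)


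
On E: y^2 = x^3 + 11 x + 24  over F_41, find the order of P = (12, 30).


Compute successive multiples of P until we hit O:
  1P = (12, 30)
  2P = (9, 27)
  3P = (21, 2)
  4P = (3, 24)
  5P = (31, 12)
  6P = (19, 9)
  7P = (19, 32)
  8P = (31, 29)
  ... (continuing to 13P)
  13P = O

ord(P) = 13


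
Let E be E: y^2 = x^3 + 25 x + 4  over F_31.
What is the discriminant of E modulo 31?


4 a^3 + 27 b^2 = 4*25^3 + 27*4^2 = 62500 + 432 = 62932
Delta = -16 * (62932) = -1006912
Delta mod 31 = 30

Delta = 30 (mod 31)


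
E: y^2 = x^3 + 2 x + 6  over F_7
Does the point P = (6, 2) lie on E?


Check whether y^2 = x^3 + 2 x + 6 (mod 7) for (x, y) = (6, 2).
LHS: y^2 = 2^2 mod 7 = 4
RHS: x^3 + 2 x + 6 = 6^3 + 2*6 + 6 mod 7 = 3
LHS != RHS

No, not on the curve


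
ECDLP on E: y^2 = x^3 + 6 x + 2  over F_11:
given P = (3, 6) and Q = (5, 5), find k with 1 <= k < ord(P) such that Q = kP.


Enumerate multiples of P until we hit Q = (5, 5):
  1P = (3, 6)
  2P = (5, 5)
Match found at i = 2.

k = 2


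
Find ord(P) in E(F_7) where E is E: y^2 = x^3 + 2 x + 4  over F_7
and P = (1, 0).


Compute successive multiples of P until we hit O:
  1P = (1, 0)
  2P = O

ord(P) = 2


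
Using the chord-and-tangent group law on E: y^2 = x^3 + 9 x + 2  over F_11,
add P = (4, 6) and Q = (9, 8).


P != Q, so use the chord formula.
s = (y2 - y1) / (x2 - x1) = (2) / (5) mod 11 = 7
x3 = s^2 - x1 - x2 mod 11 = 7^2 - 4 - 9 = 3
y3 = s (x1 - x3) - y1 mod 11 = 7 * (4 - 3) - 6 = 1

P + Q = (3, 1)


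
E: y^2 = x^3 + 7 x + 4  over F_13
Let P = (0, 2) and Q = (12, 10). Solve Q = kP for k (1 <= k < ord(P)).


Enumerate multiples of P until we hit Q = (12, 10):
  1P = (0, 2)
  2P = (12, 3)
  3P = (2, 0)
  4P = (12, 10)
Match found at i = 4.

k = 4


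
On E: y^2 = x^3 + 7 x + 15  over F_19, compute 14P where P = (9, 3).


k = 14 = 1110_2 (binary, LSB first: 0111)
Double-and-add from P = (9, 3):
  bit 0 = 0: acc unchanged = O
  bit 1 = 1: acc = O + (6, 8) = (6, 8)
  bit 2 = 1: acc = (6, 8) + (5, 17) = (13, 17)
  bit 3 = 1: acc = (13, 17) + (16, 9) = (14, 11)

14P = (14, 11)


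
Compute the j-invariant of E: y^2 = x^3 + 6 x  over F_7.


Delta = -16(4 a^3 + 27 b^2) mod 7 = 1
-1728 * (4 a)^3 = -1728 * (4*6)^3 mod 7 = 6
j = 6 * 1^(-1) mod 7 = 6

j = 6 (mod 7)


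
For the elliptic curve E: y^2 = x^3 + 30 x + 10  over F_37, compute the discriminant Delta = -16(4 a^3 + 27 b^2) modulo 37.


4 a^3 + 27 b^2 = 4*30^3 + 27*10^2 = 108000 + 2700 = 110700
Delta = -16 * (110700) = -1771200
Delta mod 37 = 27

Delta = 27 (mod 37)


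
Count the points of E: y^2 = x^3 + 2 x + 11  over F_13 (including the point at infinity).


For each x in F_13, count y with y^2 = x^3 + 2 x + 11 mod 13:
  x = 1: RHS = 1, y in [1, 12]  -> 2 point(s)
  x = 2: RHS = 10, y in [6, 7]  -> 2 point(s)
  x = 5: RHS = 3, y in [4, 9]  -> 2 point(s)
  x = 7: RHS = 4, y in [2, 11]  -> 2 point(s)
  x = 9: RHS = 4, y in [2, 11]  -> 2 point(s)
  x = 10: RHS = 4, y in [2, 11]  -> 2 point(s)
  x = 11: RHS = 12, y in [5, 8]  -> 2 point(s)
Affine points: 14. Add the point at infinity: total = 15.

#E(F_13) = 15


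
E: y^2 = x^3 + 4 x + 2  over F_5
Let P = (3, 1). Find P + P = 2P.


Doubling: s = (3 x1^2 + a) / (2 y1)
s = (3*3^2 + 4) / (2*1) mod 5 = 3
x3 = s^2 - 2 x1 mod 5 = 3^2 - 2*3 = 3
y3 = s (x1 - x3) - y1 mod 5 = 3 * (3 - 3) - 1 = 4

2P = (3, 4)


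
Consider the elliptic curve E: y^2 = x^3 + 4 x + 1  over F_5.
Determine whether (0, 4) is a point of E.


Check whether y^2 = x^3 + 4 x + 1 (mod 5) for (x, y) = (0, 4).
LHS: y^2 = 4^2 mod 5 = 1
RHS: x^3 + 4 x + 1 = 0^3 + 4*0 + 1 mod 5 = 1
LHS = RHS

Yes, on the curve


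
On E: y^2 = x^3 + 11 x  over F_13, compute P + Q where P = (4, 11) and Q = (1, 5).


P != Q, so use the chord formula.
s = (y2 - y1) / (x2 - x1) = (7) / (10) mod 13 = 2
x3 = s^2 - x1 - x2 mod 13 = 2^2 - 4 - 1 = 12
y3 = s (x1 - x3) - y1 mod 13 = 2 * (4 - 12) - 11 = 12

P + Q = (12, 12)


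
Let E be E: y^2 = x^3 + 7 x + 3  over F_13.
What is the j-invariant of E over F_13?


Delta = -16(4 a^3 + 27 b^2) mod 13 = 4
-1728 * (4 a)^3 = -1728 * (4*7)^3 mod 13 = 8
j = 8 * 4^(-1) mod 13 = 2

j = 2 (mod 13)


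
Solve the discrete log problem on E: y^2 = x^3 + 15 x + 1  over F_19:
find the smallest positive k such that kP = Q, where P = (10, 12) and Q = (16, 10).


Enumerate multiples of P until we hit Q = (16, 10):
  1P = (10, 12)
  2P = (16, 9)
  3P = (17, 1)
  4P = (3, 15)
  5P = (12, 16)
  6P = (1, 6)
  7P = (0, 1)
  8P = (18, 2)
  9P = (8, 14)
  10P = (2, 18)
  11P = (4, 12)
  12P = (5, 7)
  13P = (5, 12)
  14P = (4, 7)
  15P = (2, 1)
  16P = (8, 5)
  17P = (18, 17)
  18P = (0, 18)
  19P = (1, 13)
  20P = (12, 3)
  21P = (3, 4)
  22P = (17, 18)
  23P = (16, 10)
Match found at i = 23.

k = 23


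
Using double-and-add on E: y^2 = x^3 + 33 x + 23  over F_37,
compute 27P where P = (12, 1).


k = 27 = 11011_2 (binary, LSB first: 11011)
Double-and-add from P = (12, 1):
  bit 0 = 1: acc = O + (12, 1) = (12, 1)
  bit 1 = 1: acc = (12, 1) + (3, 1) = (22, 36)
  bit 2 = 0: acc unchanged = (22, 36)
  bit 3 = 1: acc = (22, 36) + (14, 11) = (31, 33)
  bit 4 = 1: acc = (31, 33) + (18, 14) = (14, 26)

27P = (14, 26)


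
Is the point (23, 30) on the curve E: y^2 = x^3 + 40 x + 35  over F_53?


Check whether y^2 = x^3 + 40 x + 35 (mod 53) for (x, y) = (23, 30).
LHS: y^2 = 30^2 mod 53 = 52
RHS: x^3 + 40 x + 35 = 23^3 + 40*23 + 35 mod 53 = 31
LHS != RHS

No, not on the curve


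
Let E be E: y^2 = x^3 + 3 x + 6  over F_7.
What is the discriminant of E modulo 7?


4 a^3 + 27 b^2 = 4*3^3 + 27*6^2 = 108 + 972 = 1080
Delta = -16 * (1080) = -17280
Delta mod 7 = 3

Delta = 3 (mod 7)


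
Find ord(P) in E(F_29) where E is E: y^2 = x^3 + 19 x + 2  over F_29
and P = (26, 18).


Compute successive multiples of P until we hit O:
  1P = (26, 18)
  2P = (19, 28)
  3P = (18, 12)
  4P = (20, 1)
  5P = (16, 20)
  6P = (23, 22)
  7P = (14, 24)
  8P = (11, 18)
  ... (continuing to 29P)
  29P = O

ord(P) = 29


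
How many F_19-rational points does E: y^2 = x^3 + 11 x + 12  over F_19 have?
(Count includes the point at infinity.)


For each x in F_19, count y with y^2 = x^3 + 11 x + 12 mod 19:
  x = 1: RHS = 5, y in [9, 10]  -> 2 point(s)
  x = 2: RHS = 4, y in [2, 17]  -> 2 point(s)
  x = 4: RHS = 6, y in [5, 14]  -> 2 point(s)
  x = 6: RHS = 9, y in [3, 16]  -> 2 point(s)
  x = 8: RHS = 4, y in [2, 17]  -> 2 point(s)
  x = 9: RHS = 4, y in [2, 17]  -> 2 point(s)
  x = 10: RHS = 1, y in [1, 18]  -> 2 point(s)
  x = 11: RHS = 1, y in [1, 18]  -> 2 point(s)
  x = 16: RHS = 9, y in [3, 16]  -> 2 point(s)
  x = 17: RHS = 1, y in [1, 18]  -> 2 point(s)
  x = 18: RHS = 0, y in [0]  -> 1 point(s)
Affine points: 21. Add the point at infinity: total = 22.

#E(F_19) = 22


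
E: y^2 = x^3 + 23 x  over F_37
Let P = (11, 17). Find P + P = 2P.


Doubling: s = (3 x1^2 + a) / (2 y1)
s = (3*11^2 + 23) / (2*17) mod 37 = 7
x3 = s^2 - 2 x1 mod 37 = 7^2 - 2*11 = 27
y3 = s (x1 - x3) - y1 mod 37 = 7 * (11 - 27) - 17 = 19

2P = (27, 19)


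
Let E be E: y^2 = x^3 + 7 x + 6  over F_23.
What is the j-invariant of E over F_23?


Delta = -16(4 a^3 + 27 b^2) mod 23 = 9
-1728 * (4 a)^3 = -1728 * (4*7)^3 mod 23 = 16
j = 16 * 9^(-1) mod 23 = 12

j = 12 (mod 23)


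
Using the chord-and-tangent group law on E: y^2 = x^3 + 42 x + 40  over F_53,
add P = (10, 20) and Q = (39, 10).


P != Q, so use the chord formula.
s = (y2 - y1) / (x2 - x1) = (43) / (29) mod 53 = 49
x3 = s^2 - x1 - x2 mod 53 = 49^2 - 10 - 39 = 20
y3 = s (x1 - x3) - y1 mod 53 = 49 * (10 - 20) - 20 = 20

P + Q = (20, 20)


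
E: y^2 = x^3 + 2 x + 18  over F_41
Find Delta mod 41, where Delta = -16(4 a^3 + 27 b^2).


4 a^3 + 27 b^2 = 4*2^3 + 27*18^2 = 32 + 8748 = 8780
Delta = -16 * (8780) = -140480
Delta mod 41 = 27

Delta = 27 (mod 41)


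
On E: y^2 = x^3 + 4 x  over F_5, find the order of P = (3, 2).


Compute successive multiples of P until we hit O:
  1P = (3, 2)
  2P = (0, 0)
  3P = (3, 3)
  4P = O

ord(P) = 4


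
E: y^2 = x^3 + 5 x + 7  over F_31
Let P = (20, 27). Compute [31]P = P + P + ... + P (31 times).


k = 31 = 11111_2 (binary, LSB first: 11111)
Double-and-add from P = (20, 27):
  bit 0 = 1: acc = O + (20, 27) = (20, 27)
  bit 1 = 1: acc = (20, 27) + (30, 30) = (0, 10)
  bit 2 = 1: acc = (0, 10) + (18, 15) = (17, 18)
  bit 3 = 1: acc = (17, 18) + (3, 24) = (27, 4)
  bit 4 = 1: acc = (27, 4) + (22, 15) = (29, 19)

31P = (29, 19)


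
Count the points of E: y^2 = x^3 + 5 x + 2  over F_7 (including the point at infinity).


For each x in F_7, count y with y^2 = x^3 + 5 x + 2 mod 7:
  x = 0: RHS = 2, y in [3, 4]  -> 2 point(s)
  x = 1: RHS = 1, y in [1, 6]  -> 2 point(s)
  x = 3: RHS = 2, y in [3, 4]  -> 2 point(s)
  x = 4: RHS = 2, y in [3, 4]  -> 2 point(s)
Affine points: 8. Add the point at infinity: total = 9.

#E(F_7) = 9


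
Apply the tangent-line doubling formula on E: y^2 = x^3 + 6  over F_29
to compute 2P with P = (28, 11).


Doubling: s = (3 x1^2 + a) / (2 y1)
s = (3*28^2 + 0) / (2*11) mod 29 = 12
x3 = s^2 - 2 x1 mod 29 = 12^2 - 2*28 = 1
y3 = s (x1 - x3) - y1 mod 29 = 12 * (28 - 1) - 11 = 23

2P = (1, 23)


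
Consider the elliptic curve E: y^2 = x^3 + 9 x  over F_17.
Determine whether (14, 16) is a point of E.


Check whether y^2 = x^3 + 9 x + 0 (mod 17) for (x, y) = (14, 16).
LHS: y^2 = 16^2 mod 17 = 1
RHS: x^3 + 9 x + 0 = 14^3 + 9*14 + 0 mod 17 = 14
LHS != RHS

No, not on the curve


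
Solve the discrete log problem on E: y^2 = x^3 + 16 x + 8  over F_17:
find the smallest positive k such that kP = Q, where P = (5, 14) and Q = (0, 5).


Enumerate multiples of P until we hit Q = (0, 5):
  1P = (5, 14)
  2P = (8, 6)
  3P = (13, 13)
  4P = (3, 7)
  5P = (0, 12)
  6P = (4, 0)
  7P = (0, 5)
Match found at i = 7.

k = 7


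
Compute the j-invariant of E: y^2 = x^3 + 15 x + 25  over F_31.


Delta = -16(4 a^3 + 27 b^2) mod 31 = 18
-1728 * (4 a)^3 = -1728 * (4*15)^3 mod 31 = 29
j = 29 * 18^(-1) mod 31 = 24

j = 24 (mod 31)


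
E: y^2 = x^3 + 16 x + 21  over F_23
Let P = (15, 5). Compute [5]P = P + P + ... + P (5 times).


k = 5 = 101_2 (binary, LSB first: 101)
Double-and-add from P = (15, 5):
  bit 0 = 1: acc = O + (15, 5) = (15, 5)
  bit 1 = 0: acc unchanged = (15, 5)
  bit 2 = 1: acc = (15, 5) + (21, 21) = (12, 3)

5P = (12, 3)


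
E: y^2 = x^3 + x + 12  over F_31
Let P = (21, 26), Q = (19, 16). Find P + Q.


P != Q, so use the chord formula.
s = (y2 - y1) / (x2 - x1) = (21) / (29) mod 31 = 5
x3 = s^2 - x1 - x2 mod 31 = 5^2 - 21 - 19 = 16
y3 = s (x1 - x3) - y1 mod 31 = 5 * (21 - 16) - 26 = 30

P + Q = (16, 30)


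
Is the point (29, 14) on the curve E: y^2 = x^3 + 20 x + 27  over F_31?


Check whether y^2 = x^3 + 20 x + 27 (mod 31) for (x, y) = (29, 14).
LHS: y^2 = 14^2 mod 31 = 10
RHS: x^3 + 20 x + 27 = 29^3 + 20*29 + 27 mod 31 = 10
LHS = RHS

Yes, on the curve


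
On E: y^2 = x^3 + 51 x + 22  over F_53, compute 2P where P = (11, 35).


Doubling: s = (3 x1^2 + a) / (2 y1)
s = (3*11^2 + 51) / (2*35) mod 53 = 15
x3 = s^2 - 2 x1 mod 53 = 15^2 - 2*11 = 44
y3 = s (x1 - x3) - y1 mod 53 = 15 * (11 - 44) - 35 = 0

2P = (44, 0)


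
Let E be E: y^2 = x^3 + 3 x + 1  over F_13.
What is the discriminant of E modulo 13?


4 a^3 + 27 b^2 = 4*3^3 + 27*1^2 = 108 + 27 = 135
Delta = -16 * (135) = -2160
Delta mod 13 = 11

Delta = 11 (mod 13)


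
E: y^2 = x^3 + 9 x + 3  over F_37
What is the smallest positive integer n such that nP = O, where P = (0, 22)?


Compute successive multiples of P until we hit O:
  1P = (0, 22)
  2P = (16, 5)
  3P = (11, 29)
  4P = (5, 32)
  5P = (36, 17)
  6P = (26, 33)
  7P = (12, 27)
  8P = (28, 28)
  ... (continuing to 28P)
  28P = O

ord(P) = 28


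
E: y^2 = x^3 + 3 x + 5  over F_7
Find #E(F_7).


For each x in F_7, count y with y^2 = x^3 + 3 x + 5 mod 7:
  x = 1: RHS = 2, y in [3, 4]  -> 2 point(s)
  x = 4: RHS = 4, y in [2, 5]  -> 2 point(s)
  x = 6: RHS = 1, y in [1, 6]  -> 2 point(s)
Affine points: 6. Add the point at infinity: total = 7.

#E(F_7) = 7


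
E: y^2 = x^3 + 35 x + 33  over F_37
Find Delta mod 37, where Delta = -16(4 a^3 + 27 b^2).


4 a^3 + 27 b^2 = 4*35^3 + 27*33^2 = 171500 + 29403 = 200903
Delta = -16 * (200903) = -3214448
Delta mod 37 = 1

Delta = 1 (mod 37)


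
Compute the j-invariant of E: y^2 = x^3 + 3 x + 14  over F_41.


Delta = -16(4 a^3 + 27 b^2) mod 41 = 28
-1728 * (4 a)^3 = -1728 * (4*3)^3 mod 41 = 5
j = 5 * 28^(-1) mod 41 = 28

j = 28 (mod 41)


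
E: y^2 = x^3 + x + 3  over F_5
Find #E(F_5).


For each x in F_5, count y with y^2 = x^3 + 1 x + 3 mod 5:
  x = 1: RHS = 0, y in [0]  -> 1 point(s)
  x = 4: RHS = 1, y in [1, 4]  -> 2 point(s)
Affine points: 3. Add the point at infinity: total = 4.

#E(F_5) = 4


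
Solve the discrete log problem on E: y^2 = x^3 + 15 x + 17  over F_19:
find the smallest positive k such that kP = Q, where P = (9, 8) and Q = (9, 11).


Enumerate multiples of P until we hit Q = (9, 11):
  1P = (9, 8)
  2P = (6, 0)
  3P = (9, 11)
Match found at i = 3.

k = 3


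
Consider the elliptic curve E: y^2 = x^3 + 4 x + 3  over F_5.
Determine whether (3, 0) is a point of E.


Check whether y^2 = x^3 + 4 x + 3 (mod 5) for (x, y) = (3, 0).
LHS: y^2 = 0^2 mod 5 = 0
RHS: x^3 + 4 x + 3 = 3^3 + 4*3 + 3 mod 5 = 2
LHS != RHS

No, not on the curve


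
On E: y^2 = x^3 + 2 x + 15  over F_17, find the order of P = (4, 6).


Compute successive multiples of P until we hit O:
  1P = (4, 6)
  2P = (7, 7)
  3P = (8, 4)
  4P = (1, 1)
  5P = (11, 5)
  6P = (10, 7)
  7P = (12, 4)
  8P = (0, 10)
  ... (continuing to 19P)
  19P = O

ord(P) = 19


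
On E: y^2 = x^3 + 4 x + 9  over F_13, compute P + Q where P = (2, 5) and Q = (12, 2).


P != Q, so use the chord formula.
s = (y2 - y1) / (x2 - x1) = (10) / (10) mod 13 = 1
x3 = s^2 - x1 - x2 mod 13 = 1^2 - 2 - 12 = 0
y3 = s (x1 - x3) - y1 mod 13 = 1 * (2 - 0) - 5 = 10

P + Q = (0, 10)


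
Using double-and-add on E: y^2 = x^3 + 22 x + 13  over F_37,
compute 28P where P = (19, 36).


k = 28 = 11100_2 (binary, LSB first: 00111)
Double-and-add from P = (19, 36):
  bit 0 = 0: acc unchanged = O
  bit 1 = 0: acc unchanged = O
  bit 2 = 1: acc = O + (29, 19) = (29, 19)
  bit 3 = 1: acc = (29, 19) + (6, 19) = (2, 18)
  bit 4 = 1: acc = (2, 18) + (16, 13) = (28, 23)

28P = (28, 23)


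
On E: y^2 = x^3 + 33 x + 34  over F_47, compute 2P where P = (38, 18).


Doubling: s = (3 x1^2 + a) / (2 y1)
s = (3*38^2 + 33) / (2*18) mod 47 = 39
x3 = s^2 - 2 x1 mod 47 = 39^2 - 2*38 = 35
y3 = s (x1 - x3) - y1 mod 47 = 39 * (38 - 35) - 18 = 5

2P = (35, 5)


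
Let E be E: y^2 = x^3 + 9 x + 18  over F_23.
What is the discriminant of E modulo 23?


4 a^3 + 27 b^2 = 4*9^3 + 27*18^2 = 2916 + 8748 = 11664
Delta = -16 * (11664) = -186624
Delta mod 23 = 21

Delta = 21 (mod 23)


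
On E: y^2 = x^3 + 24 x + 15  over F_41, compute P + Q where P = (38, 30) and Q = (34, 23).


P != Q, so use the chord formula.
s = (y2 - y1) / (x2 - x1) = (34) / (37) mod 41 = 12
x3 = s^2 - x1 - x2 mod 41 = 12^2 - 38 - 34 = 31
y3 = s (x1 - x3) - y1 mod 41 = 12 * (38 - 31) - 30 = 13

P + Q = (31, 13)


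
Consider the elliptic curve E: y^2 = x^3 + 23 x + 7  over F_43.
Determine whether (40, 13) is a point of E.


Check whether y^2 = x^3 + 23 x + 7 (mod 43) for (x, y) = (40, 13).
LHS: y^2 = 13^2 mod 43 = 40
RHS: x^3 + 23 x + 7 = 40^3 + 23*40 + 7 mod 43 = 40
LHS = RHS

Yes, on the curve


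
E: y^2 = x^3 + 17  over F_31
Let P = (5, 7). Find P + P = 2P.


Doubling: s = (3 x1^2 + a) / (2 y1)
s = (3*5^2 + 0) / (2*7) mod 31 = 12
x3 = s^2 - 2 x1 mod 31 = 12^2 - 2*5 = 10
y3 = s (x1 - x3) - y1 mod 31 = 12 * (5 - 10) - 7 = 26

2P = (10, 26)


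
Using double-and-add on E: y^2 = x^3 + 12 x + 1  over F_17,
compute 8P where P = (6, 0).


k = 8 = 1000_2 (binary, LSB first: 0001)
Double-and-add from P = (6, 0):
  bit 0 = 0: acc unchanged = O
  bit 1 = 0: acc unchanged = O
  bit 2 = 0: acc unchanged = O
  bit 3 = 1: acc = O + O = O

8P = O


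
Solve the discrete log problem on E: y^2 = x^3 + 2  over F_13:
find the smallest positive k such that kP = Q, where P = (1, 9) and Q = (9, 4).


Enumerate multiples of P until we hit Q = (9, 4):
  1P = (1, 9)
  2P = (2, 6)
  3P = (6, 6)
  4P = (10, 12)
  5P = (5, 7)
  6P = (4, 12)
  7P = (9, 9)
  8P = (3, 4)
  9P = (12, 12)
  10P = (12, 1)
  11P = (3, 9)
  12P = (9, 4)
Match found at i = 12.

k = 12


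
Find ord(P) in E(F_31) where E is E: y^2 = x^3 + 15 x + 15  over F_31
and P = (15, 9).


Compute successive multiples of P until we hit O:
  1P = (15, 9)
  2P = (10, 7)
  3P = (26, 30)
  4P = (29, 15)
  5P = (3, 5)
  6P = (20, 10)
  7P = (1, 0)
  8P = (20, 21)
  ... (continuing to 14P)
  14P = O

ord(P) = 14


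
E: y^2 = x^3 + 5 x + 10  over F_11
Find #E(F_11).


For each x in F_11, count y with y^2 = x^3 + 5 x + 10 mod 11:
  x = 1: RHS = 5, y in [4, 7]  -> 2 point(s)
  x = 6: RHS = 3, y in [5, 6]  -> 2 point(s)
  x = 7: RHS = 3, y in [5, 6]  -> 2 point(s)
  x = 8: RHS = 1, y in [1, 10]  -> 2 point(s)
  x = 9: RHS = 3, y in [5, 6]  -> 2 point(s)
  x = 10: RHS = 4, y in [2, 9]  -> 2 point(s)
Affine points: 12. Add the point at infinity: total = 13.

#E(F_11) = 13


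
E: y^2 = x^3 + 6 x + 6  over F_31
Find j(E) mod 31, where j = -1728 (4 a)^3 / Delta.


Delta = -16(4 a^3 + 27 b^2) mod 31 = 12
-1728 * (4 a)^3 = -1728 * (4*6)^3 mod 31 = 15
j = 15 * 12^(-1) mod 31 = 9

j = 9 (mod 31)


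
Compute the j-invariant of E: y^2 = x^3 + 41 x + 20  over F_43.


Delta = -16(4 a^3 + 27 b^2) mod 43 = 13
-1728 * (4 a)^3 = -1728 * (4*41)^3 mod 43 = 11
j = 11 * 13^(-1) mod 43 = 24

j = 24 (mod 43)


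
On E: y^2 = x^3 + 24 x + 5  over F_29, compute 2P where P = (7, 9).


Doubling: s = (3 x1^2 + a) / (2 y1)
s = (3*7^2 + 24) / (2*9) mod 29 = 24
x3 = s^2 - 2 x1 mod 29 = 24^2 - 2*7 = 11
y3 = s (x1 - x3) - y1 mod 29 = 24 * (7 - 11) - 9 = 11

2P = (11, 11)


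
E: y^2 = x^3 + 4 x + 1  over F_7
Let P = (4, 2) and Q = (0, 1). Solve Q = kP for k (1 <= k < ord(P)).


Enumerate multiples of P until we hit Q = (0, 1):
  1P = (4, 2)
  2P = (0, 1)
Match found at i = 2.

k = 2


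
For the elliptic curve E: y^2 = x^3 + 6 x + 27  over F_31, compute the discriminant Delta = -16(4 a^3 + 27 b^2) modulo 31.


4 a^3 + 27 b^2 = 4*6^3 + 27*27^2 = 864 + 19683 = 20547
Delta = -16 * (20547) = -328752
Delta mod 31 = 3

Delta = 3 (mod 31)


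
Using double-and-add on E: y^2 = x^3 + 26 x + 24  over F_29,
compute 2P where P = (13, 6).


k = 2 = 10_2 (binary, LSB first: 01)
Double-and-add from P = (13, 6):
  bit 0 = 0: acc unchanged = O
  bit 1 = 1: acc = O + (27, 15) = (27, 15)

2P = (27, 15)


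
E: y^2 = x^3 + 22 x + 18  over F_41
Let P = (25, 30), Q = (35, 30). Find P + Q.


P != Q, so use the chord formula.
s = (y2 - y1) / (x2 - x1) = (0) / (10) mod 41 = 0
x3 = s^2 - x1 - x2 mod 41 = 0^2 - 25 - 35 = 22
y3 = s (x1 - x3) - y1 mod 41 = 0 * (25 - 22) - 30 = 11

P + Q = (22, 11)


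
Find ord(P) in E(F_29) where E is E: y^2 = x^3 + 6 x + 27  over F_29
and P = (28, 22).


Compute successive multiples of P until we hit O:
  1P = (28, 22)
  2P = (7, 8)
  3P = (17, 24)
  4P = (8, 6)
  5P = (18, 15)
  6P = (18, 14)
  7P = (8, 23)
  8P = (17, 5)
  ... (continuing to 11P)
  11P = O

ord(P) = 11


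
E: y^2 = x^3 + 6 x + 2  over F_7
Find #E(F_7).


For each x in F_7, count y with y^2 = x^3 + 6 x + 2 mod 7:
  x = 0: RHS = 2, y in [3, 4]  -> 2 point(s)
  x = 1: RHS = 2, y in [3, 4]  -> 2 point(s)
  x = 2: RHS = 1, y in [1, 6]  -> 2 point(s)
  x = 6: RHS = 2, y in [3, 4]  -> 2 point(s)
Affine points: 8. Add the point at infinity: total = 9.

#E(F_7) = 9


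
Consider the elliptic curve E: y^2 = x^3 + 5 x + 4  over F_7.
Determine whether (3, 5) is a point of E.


Check whether y^2 = x^3 + 5 x + 4 (mod 7) for (x, y) = (3, 5).
LHS: y^2 = 5^2 mod 7 = 4
RHS: x^3 + 5 x + 4 = 3^3 + 5*3 + 4 mod 7 = 4
LHS = RHS

Yes, on the curve


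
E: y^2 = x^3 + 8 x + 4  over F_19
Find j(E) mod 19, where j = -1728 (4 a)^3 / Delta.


Delta = -16(4 a^3 + 27 b^2) mod 19 = 11
-1728 * (4 a)^3 = -1728 * (4*8)^3 mod 19 = 12
j = 12 * 11^(-1) mod 19 = 8

j = 8 (mod 19)


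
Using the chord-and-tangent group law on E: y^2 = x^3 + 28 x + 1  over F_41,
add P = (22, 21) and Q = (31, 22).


P != Q, so use the chord formula.
s = (y2 - y1) / (x2 - x1) = (1) / (9) mod 41 = 32
x3 = s^2 - x1 - x2 mod 41 = 32^2 - 22 - 31 = 28
y3 = s (x1 - x3) - y1 mod 41 = 32 * (22 - 28) - 21 = 33

P + Q = (28, 33)


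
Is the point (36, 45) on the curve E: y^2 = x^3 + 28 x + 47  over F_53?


Check whether y^2 = x^3 + 28 x + 47 (mod 53) for (x, y) = (36, 45).
LHS: y^2 = 45^2 mod 53 = 11
RHS: x^3 + 28 x + 47 = 36^3 + 28*36 + 47 mod 53 = 11
LHS = RHS

Yes, on the curve


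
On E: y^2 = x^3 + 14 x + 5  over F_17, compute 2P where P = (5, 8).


k = 2 = 10_2 (binary, LSB first: 01)
Double-and-add from P = (5, 8):
  bit 0 = 0: acc unchanged = O
  bit 1 = 1: acc = O + (6, 13) = (6, 13)

2P = (6, 13)


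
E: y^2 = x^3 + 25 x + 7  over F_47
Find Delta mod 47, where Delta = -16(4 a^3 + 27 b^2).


4 a^3 + 27 b^2 = 4*25^3 + 27*7^2 = 62500 + 1323 = 63823
Delta = -16 * (63823) = -1021168
Delta mod 47 = 1

Delta = 1 (mod 47)


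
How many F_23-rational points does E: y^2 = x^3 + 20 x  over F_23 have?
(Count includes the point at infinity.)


For each x in F_23, count y with y^2 = x^3 + 20 x + 0 mod 23:
  x = 0: RHS = 0, y in [0]  -> 1 point(s)
  x = 2: RHS = 2, y in [5, 18]  -> 2 point(s)
  x = 3: RHS = 18, y in [8, 15]  -> 2 point(s)
  x = 4: RHS = 6, y in [11, 12]  -> 2 point(s)
  x = 5: RHS = 18, y in [8, 15]  -> 2 point(s)
  x = 7: RHS = 0, y in [0]  -> 1 point(s)
  x = 9: RHS = 12, y in [9, 14]  -> 2 point(s)
  x = 10: RHS = 4, y in [2, 21]  -> 2 point(s)
  x = 12: RHS = 13, y in [6, 17]  -> 2 point(s)
  x = 15: RHS = 18, y in [8, 15]  -> 2 point(s)
  x = 16: RHS = 0, y in [0]  -> 1 point(s)
  x = 17: RHS = 9, y in [3, 20]  -> 2 point(s)
  x = 22: RHS = 2, y in [5, 18]  -> 2 point(s)
Affine points: 23. Add the point at infinity: total = 24.

#E(F_23) = 24


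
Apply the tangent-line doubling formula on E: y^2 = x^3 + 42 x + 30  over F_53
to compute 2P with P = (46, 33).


Doubling: s = (3 x1^2 + a) / (2 y1)
s = (3*46^2 + 42) / (2*33) mod 53 = 39
x3 = s^2 - 2 x1 mod 53 = 39^2 - 2*46 = 51
y3 = s (x1 - x3) - y1 mod 53 = 39 * (46 - 51) - 33 = 37

2P = (51, 37)


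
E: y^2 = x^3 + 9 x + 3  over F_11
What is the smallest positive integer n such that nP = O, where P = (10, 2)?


Compute successive multiples of P until we hit O:
  1P = (10, 2)
  2P = (0, 6)
  3P = (6, 3)
  4P = (4, 2)
  5P = (8, 9)
  6P = (8, 2)
  7P = (4, 9)
  8P = (6, 8)
  ... (continuing to 11P)
  11P = O

ord(P) = 11


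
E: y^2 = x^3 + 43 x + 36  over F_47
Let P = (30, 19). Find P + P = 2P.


Doubling: s = (3 x1^2 + a) / (2 y1)
s = (3*30^2 + 43) / (2*19) mod 47 = 19
x3 = s^2 - 2 x1 mod 47 = 19^2 - 2*30 = 19
y3 = s (x1 - x3) - y1 mod 47 = 19 * (30 - 19) - 19 = 2

2P = (19, 2)


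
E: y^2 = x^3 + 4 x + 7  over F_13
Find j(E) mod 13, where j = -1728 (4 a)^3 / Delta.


Delta = -16(4 a^3 + 27 b^2) mod 13 = 8
-1728 * (4 a)^3 = -1728 * (4*4)^3 mod 13 = 1
j = 1 * 8^(-1) mod 13 = 5

j = 5 (mod 13)


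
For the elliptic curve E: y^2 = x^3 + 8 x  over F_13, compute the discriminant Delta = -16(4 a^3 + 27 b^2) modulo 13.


4 a^3 + 27 b^2 = 4*8^3 + 27*0^2 = 2048 + 0 = 2048
Delta = -16 * (2048) = -32768
Delta mod 13 = 5

Delta = 5 (mod 13)


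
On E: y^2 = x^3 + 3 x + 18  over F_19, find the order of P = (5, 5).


Compute successive multiples of P until we hit O:
  1P = (5, 5)
  2P = (6, 10)
  3P = (14, 7)
  4P = (16, 1)
  5P = (3, 15)
  6P = (17, 17)
  7P = (17, 2)
  8P = (3, 4)
  ... (continuing to 13P)
  13P = O

ord(P) = 13


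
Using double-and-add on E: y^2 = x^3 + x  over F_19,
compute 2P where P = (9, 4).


k = 2 = 10_2 (binary, LSB first: 01)
Double-and-add from P = (9, 4):
  bit 0 = 0: acc unchanged = O
  bit 1 = 1: acc = O + (5, 4) = (5, 4)

2P = (5, 4)


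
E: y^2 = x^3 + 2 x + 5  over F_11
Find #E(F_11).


For each x in F_11, count y with y^2 = x^3 + 2 x + 5 mod 11:
  x = 0: RHS = 5, y in [4, 7]  -> 2 point(s)
  x = 3: RHS = 5, y in [4, 7]  -> 2 point(s)
  x = 4: RHS = 0, y in [0]  -> 1 point(s)
  x = 8: RHS = 5, y in [4, 7]  -> 2 point(s)
  x = 9: RHS = 4, y in [2, 9]  -> 2 point(s)
Affine points: 9. Add the point at infinity: total = 10.

#E(F_11) = 10


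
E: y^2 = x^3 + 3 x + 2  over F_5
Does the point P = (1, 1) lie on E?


Check whether y^2 = x^3 + 3 x + 2 (mod 5) for (x, y) = (1, 1).
LHS: y^2 = 1^2 mod 5 = 1
RHS: x^3 + 3 x + 2 = 1^3 + 3*1 + 2 mod 5 = 1
LHS = RHS

Yes, on the curve


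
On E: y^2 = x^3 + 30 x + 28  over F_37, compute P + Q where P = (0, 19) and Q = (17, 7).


P != Q, so use the chord formula.
s = (y2 - y1) / (x2 - x1) = (25) / (17) mod 37 = 8
x3 = s^2 - x1 - x2 mod 37 = 8^2 - 0 - 17 = 10
y3 = s (x1 - x3) - y1 mod 37 = 8 * (0 - 10) - 19 = 12

P + Q = (10, 12)


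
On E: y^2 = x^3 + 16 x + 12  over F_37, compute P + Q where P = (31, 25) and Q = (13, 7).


P != Q, so use the chord formula.
s = (y2 - y1) / (x2 - x1) = (19) / (19) mod 37 = 1
x3 = s^2 - x1 - x2 mod 37 = 1^2 - 31 - 13 = 31
y3 = s (x1 - x3) - y1 mod 37 = 1 * (31 - 31) - 25 = 12

P + Q = (31, 12)


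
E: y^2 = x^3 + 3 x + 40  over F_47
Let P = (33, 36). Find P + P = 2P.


Doubling: s = (3 x1^2 + a) / (2 y1)
s = (3*33^2 + 3) / (2*36) mod 47 = 18
x3 = s^2 - 2 x1 mod 47 = 18^2 - 2*33 = 23
y3 = s (x1 - x3) - y1 mod 47 = 18 * (33 - 23) - 36 = 3

2P = (23, 3)


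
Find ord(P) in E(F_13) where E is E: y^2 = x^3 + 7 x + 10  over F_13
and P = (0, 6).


Compute successive multiples of P until we hit O:
  1P = (0, 6)
  2P = (10, 12)
  3P = (7, 8)
  4P = (9, 10)
  5P = (5, 12)
  6P = (11, 12)
  7P = (11, 1)
  8P = (5, 1)
  ... (continuing to 13P)
  13P = O

ord(P) = 13


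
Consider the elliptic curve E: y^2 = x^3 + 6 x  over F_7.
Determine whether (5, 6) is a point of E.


Check whether y^2 = x^3 + 6 x + 0 (mod 7) for (x, y) = (5, 6).
LHS: y^2 = 6^2 mod 7 = 1
RHS: x^3 + 6 x + 0 = 5^3 + 6*5 + 0 mod 7 = 1
LHS = RHS

Yes, on the curve


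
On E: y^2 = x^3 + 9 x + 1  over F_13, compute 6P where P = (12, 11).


k = 6 = 110_2 (binary, LSB first: 011)
Double-and-add from P = (12, 11):
  bit 0 = 0: acc unchanged = O
  bit 1 = 1: acc = O + (11, 12) = (11, 12)
  bit 2 = 1: acc = (11, 12) + (7, 11) = (4, 6)

6P = (4, 6)


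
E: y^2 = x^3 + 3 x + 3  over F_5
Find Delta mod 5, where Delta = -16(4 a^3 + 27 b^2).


4 a^3 + 27 b^2 = 4*3^3 + 27*3^2 = 108 + 243 = 351
Delta = -16 * (351) = -5616
Delta mod 5 = 4

Delta = 4 (mod 5)


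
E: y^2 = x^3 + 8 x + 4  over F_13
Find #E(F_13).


For each x in F_13, count y with y^2 = x^3 + 8 x + 4 mod 13:
  x = 0: RHS = 4, y in [2, 11]  -> 2 point(s)
  x = 1: RHS = 0, y in [0]  -> 1 point(s)
  x = 3: RHS = 3, y in [4, 9]  -> 2 point(s)
  x = 4: RHS = 9, y in [3, 10]  -> 2 point(s)
  x = 5: RHS = 0, y in [0]  -> 1 point(s)
  x = 7: RHS = 0, y in [0]  -> 1 point(s)
  x = 9: RHS = 12, y in [5, 8]  -> 2 point(s)
Affine points: 11. Add the point at infinity: total = 12.

#E(F_13) = 12


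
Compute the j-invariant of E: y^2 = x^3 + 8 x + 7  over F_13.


Delta = -16(4 a^3 + 27 b^2) mod 13 = 1
-1728 * (4 a)^3 = -1728 * (4*8)^3 mod 13 = 8
j = 8 * 1^(-1) mod 13 = 8

j = 8 (mod 13)


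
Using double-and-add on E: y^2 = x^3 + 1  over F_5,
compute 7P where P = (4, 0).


k = 7 = 111_2 (binary, LSB first: 111)
Double-and-add from P = (4, 0):
  bit 0 = 1: acc = O + (4, 0) = (4, 0)
  bit 1 = 1: acc = (4, 0) + O = (4, 0)
  bit 2 = 1: acc = (4, 0) + O = (4, 0)

7P = (4, 0)


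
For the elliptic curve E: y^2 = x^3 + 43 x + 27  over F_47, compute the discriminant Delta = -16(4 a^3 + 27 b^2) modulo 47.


4 a^3 + 27 b^2 = 4*43^3 + 27*27^2 = 318028 + 19683 = 337711
Delta = -16 * (337711) = -5403376
Delta mod 47 = 26

Delta = 26 (mod 47)


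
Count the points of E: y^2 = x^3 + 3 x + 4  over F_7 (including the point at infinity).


For each x in F_7, count y with y^2 = x^3 + 3 x + 4 mod 7:
  x = 0: RHS = 4, y in [2, 5]  -> 2 point(s)
  x = 1: RHS = 1, y in [1, 6]  -> 2 point(s)
  x = 2: RHS = 4, y in [2, 5]  -> 2 point(s)
  x = 5: RHS = 4, y in [2, 5]  -> 2 point(s)
  x = 6: RHS = 0, y in [0]  -> 1 point(s)
Affine points: 9. Add the point at infinity: total = 10.

#E(F_7) = 10


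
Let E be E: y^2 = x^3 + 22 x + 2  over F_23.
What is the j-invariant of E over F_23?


Delta = -16(4 a^3 + 27 b^2) mod 23 = 15
-1728 * (4 a)^3 = -1728 * (4*22)^3 mod 23 = 8
j = 8 * 15^(-1) mod 23 = 22

j = 22 (mod 23)


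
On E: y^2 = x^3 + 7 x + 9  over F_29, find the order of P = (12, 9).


Compute successive multiples of P until we hit O:
  1P = (12, 9)
  2P = (14, 26)
  3P = (10, 8)
  4P = (0, 26)
  5P = (18, 14)
  6P = (15, 3)
  7P = (6, 8)
  8P = (7, 16)
  ... (continuing to 38P)
  38P = O

ord(P) = 38


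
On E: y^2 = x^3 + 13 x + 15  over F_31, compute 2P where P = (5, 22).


Doubling: s = (3 x1^2 + a) / (2 y1)
s = (3*5^2 + 13) / (2*22) mod 31 = 2
x3 = s^2 - 2 x1 mod 31 = 2^2 - 2*5 = 25
y3 = s (x1 - x3) - y1 mod 31 = 2 * (5 - 25) - 22 = 0

2P = (25, 0)


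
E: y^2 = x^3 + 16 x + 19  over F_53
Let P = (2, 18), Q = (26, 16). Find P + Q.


P != Q, so use the chord formula.
s = (y2 - y1) / (x2 - x1) = (51) / (24) mod 53 = 22
x3 = s^2 - x1 - x2 mod 53 = 22^2 - 2 - 26 = 32
y3 = s (x1 - x3) - y1 mod 53 = 22 * (2 - 32) - 18 = 11

P + Q = (32, 11)


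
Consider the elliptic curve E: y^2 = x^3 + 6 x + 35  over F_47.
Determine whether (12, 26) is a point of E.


Check whether y^2 = x^3 + 6 x + 35 (mod 47) for (x, y) = (12, 26).
LHS: y^2 = 26^2 mod 47 = 18
RHS: x^3 + 6 x + 35 = 12^3 + 6*12 + 35 mod 47 = 2
LHS != RHS

No, not on the curve


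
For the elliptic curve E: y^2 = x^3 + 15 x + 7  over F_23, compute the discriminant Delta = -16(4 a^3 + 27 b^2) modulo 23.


4 a^3 + 27 b^2 = 4*15^3 + 27*7^2 = 13500 + 1323 = 14823
Delta = -16 * (14823) = -237168
Delta mod 23 = 8

Delta = 8 (mod 23)


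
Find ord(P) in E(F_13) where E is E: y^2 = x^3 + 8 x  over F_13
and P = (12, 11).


Compute successive multiples of P until we hit O:
  1P = (12, 11)
  2P = (12, 2)
  3P = O

ord(P) = 3


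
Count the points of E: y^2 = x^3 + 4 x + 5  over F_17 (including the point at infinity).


For each x in F_17, count y with y^2 = x^3 + 4 x + 5 mod 17:
  x = 2: RHS = 4, y in [2, 15]  -> 2 point(s)
  x = 4: RHS = 0, y in [0]  -> 1 point(s)
  x = 7: RHS = 2, y in [6, 11]  -> 2 point(s)
  x = 10: RHS = 8, y in [5, 12]  -> 2 point(s)
  x = 12: RHS = 13, y in [8, 9]  -> 2 point(s)
  x = 14: RHS = 0, y in [0]  -> 1 point(s)
  x = 16: RHS = 0, y in [0]  -> 1 point(s)
Affine points: 11. Add the point at infinity: total = 12.

#E(F_17) = 12


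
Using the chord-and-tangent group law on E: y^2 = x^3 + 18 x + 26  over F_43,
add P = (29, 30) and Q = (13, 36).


P != Q, so use the chord formula.
s = (y2 - y1) / (x2 - x1) = (6) / (27) mod 43 = 5
x3 = s^2 - x1 - x2 mod 43 = 5^2 - 29 - 13 = 26
y3 = s (x1 - x3) - y1 mod 43 = 5 * (29 - 26) - 30 = 28

P + Q = (26, 28)


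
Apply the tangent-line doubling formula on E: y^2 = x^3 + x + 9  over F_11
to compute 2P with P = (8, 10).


Doubling: s = (3 x1^2 + a) / (2 y1)
s = (3*8^2 + 1) / (2*10) mod 11 = 8
x3 = s^2 - 2 x1 mod 11 = 8^2 - 2*8 = 4
y3 = s (x1 - x3) - y1 mod 11 = 8 * (8 - 4) - 10 = 0

2P = (4, 0)


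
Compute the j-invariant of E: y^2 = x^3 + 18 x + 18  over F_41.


Delta = -16(4 a^3 + 27 b^2) mod 41 = 22
-1728 * (4 a)^3 = -1728 * (4*18)^3 mod 41 = 14
j = 14 * 22^(-1) mod 41 = 23

j = 23 (mod 41)


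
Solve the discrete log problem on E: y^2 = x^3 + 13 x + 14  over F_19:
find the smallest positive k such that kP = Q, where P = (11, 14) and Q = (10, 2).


Enumerate multiples of P until we hit Q = (10, 2):
  1P = (11, 14)
  2P = (4, 4)
  3P = (1, 3)
  4P = (16, 9)
  5P = (12, 6)
  6P = (3, 17)
  7P = (9, 9)
  8P = (10, 17)
  9P = (7, 12)
  10P = (6, 17)
  11P = (13, 10)
  12P = (18, 0)
  13P = (13, 9)
  14P = (6, 2)
  15P = (7, 7)
  16P = (10, 2)
Match found at i = 16.

k = 16


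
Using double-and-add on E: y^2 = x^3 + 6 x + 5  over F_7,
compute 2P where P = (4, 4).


k = 2 = 10_2 (binary, LSB first: 01)
Double-and-add from P = (4, 4):
  bit 0 = 0: acc unchanged = O
  bit 1 = 1: acc = O + (3, 1) = (3, 1)

2P = (3, 1)


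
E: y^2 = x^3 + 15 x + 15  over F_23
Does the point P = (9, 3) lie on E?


Check whether y^2 = x^3 + 15 x + 15 (mod 23) for (x, y) = (9, 3).
LHS: y^2 = 3^2 mod 23 = 9
RHS: x^3 + 15 x + 15 = 9^3 + 15*9 + 15 mod 23 = 5
LHS != RHS

No, not on the curve


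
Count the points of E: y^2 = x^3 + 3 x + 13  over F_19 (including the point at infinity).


For each x in F_19, count y with y^2 = x^3 + 3 x + 13 mod 19:
  x = 1: RHS = 17, y in [6, 13]  -> 2 point(s)
  x = 3: RHS = 11, y in [7, 12]  -> 2 point(s)
  x = 5: RHS = 1, y in [1, 18]  -> 2 point(s)
  x = 6: RHS = 0, y in [0]  -> 1 point(s)
  x = 7: RHS = 16, y in [4, 15]  -> 2 point(s)
  x = 8: RHS = 17, y in [6, 13]  -> 2 point(s)
  x = 9: RHS = 9, y in [3, 16]  -> 2 point(s)
  x = 10: RHS = 17, y in [6, 13]  -> 2 point(s)
  x = 11: RHS = 9, y in [3, 16]  -> 2 point(s)
  x = 13: RHS = 7, y in [8, 11]  -> 2 point(s)
  x = 14: RHS = 6, y in [5, 14]  -> 2 point(s)
  x = 18: RHS = 9, y in [3, 16]  -> 2 point(s)
Affine points: 23. Add the point at infinity: total = 24.

#E(F_19) = 24


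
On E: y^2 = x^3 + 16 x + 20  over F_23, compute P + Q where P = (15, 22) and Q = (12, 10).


P != Q, so use the chord formula.
s = (y2 - y1) / (x2 - x1) = (11) / (20) mod 23 = 4
x3 = s^2 - x1 - x2 mod 23 = 4^2 - 15 - 12 = 12
y3 = s (x1 - x3) - y1 mod 23 = 4 * (15 - 12) - 22 = 13

P + Q = (12, 13)


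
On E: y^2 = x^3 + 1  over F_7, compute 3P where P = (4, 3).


k = 3 = 11_2 (binary, LSB first: 11)
Double-and-add from P = (4, 3):
  bit 0 = 1: acc = O + (4, 3) = (4, 3)
  bit 1 = 1: acc = (4, 3) + (0, 1) = (5, 0)

3P = (5, 0)


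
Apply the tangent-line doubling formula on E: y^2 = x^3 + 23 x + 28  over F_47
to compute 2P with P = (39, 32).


Doubling: s = (3 x1^2 + a) / (2 y1)
s = (3*39^2 + 23) / (2*32) mod 47 = 32
x3 = s^2 - 2 x1 mod 47 = 32^2 - 2*39 = 6
y3 = s (x1 - x3) - y1 mod 47 = 32 * (39 - 6) - 32 = 37

2P = (6, 37)


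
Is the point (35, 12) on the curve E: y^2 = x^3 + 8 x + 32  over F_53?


Check whether y^2 = x^3 + 8 x + 32 (mod 53) for (x, y) = (35, 12).
LHS: y^2 = 12^2 mod 53 = 38
RHS: x^3 + 8 x + 32 = 35^3 + 8*35 + 32 mod 53 = 45
LHS != RHS

No, not on the curve


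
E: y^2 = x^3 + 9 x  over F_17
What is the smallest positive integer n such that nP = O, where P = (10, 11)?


Compute successive multiples of P until we hit O:
  1P = (10, 11)
  2P = (13, 11)
  3P = (11, 6)
  4P = (4, 10)
  5P = (12, 0)
  6P = (4, 7)
  7P = (11, 11)
  8P = (13, 6)
  ... (continuing to 10P)
  10P = O

ord(P) = 10


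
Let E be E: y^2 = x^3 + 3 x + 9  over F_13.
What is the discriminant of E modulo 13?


4 a^3 + 27 b^2 = 4*3^3 + 27*9^2 = 108 + 2187 = 2295
Delta = -16 * (2295) = -36720
Delta mod 13 = 5

Delta = 5 (mod 13)


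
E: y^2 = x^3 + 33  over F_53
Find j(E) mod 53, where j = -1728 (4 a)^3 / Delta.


Delta = -16(4 a^3 + 27 b^2) mod 53 = 33
-1728 * (4 a)^3 = -1728 * (4*0)^3 mod 53 = 0
j = 0 * 33^(-1) mod 53 = 0

j = 0 (mod 53)


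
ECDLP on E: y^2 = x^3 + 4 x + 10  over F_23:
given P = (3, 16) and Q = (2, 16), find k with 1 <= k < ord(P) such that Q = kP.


Enumerate multiples of P until we hit Q = (2, 16):
  1P = (3, 16)
  2P = (7, 6)
  3P = (2, 16)
Match found at i = 3.

k = 3


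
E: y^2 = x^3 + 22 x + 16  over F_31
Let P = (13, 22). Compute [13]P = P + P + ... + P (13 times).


k = 13 = 1101_2 (binary, LSB first: 1011)
Double-and-add from P = (13, 22):
  bit 0 = 1: acc = O + (13, 22) = (13, 22)
  bit 1 = 0: acc unchanged = (13, 22)
  bit 2 = 1: acc = (13, 22) + (17, 8) = (21, 6)
  bit 3 = 1: acc = (21, 6) + (25, 28) = (23, 14)

13P = (23, 14)


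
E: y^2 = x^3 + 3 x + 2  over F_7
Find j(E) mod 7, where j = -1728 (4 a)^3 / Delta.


Delta = -16(4 a^3 + 27 b^2) mod 7 = 2
-1728 * (4 a)^3 = -1728 * (4*3)^3 mod 7 = 6
j = 6 * 2^(-1) mod 7 = 3

j = 3 (mod 7)


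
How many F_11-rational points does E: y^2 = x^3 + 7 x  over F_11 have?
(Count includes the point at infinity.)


For each x in F_11, count y with y^2 = x^3 + 7 x + 0 mod 11:
  x = 0: RHS = 0, y in [0]  -> 1 point(s)
  x = 2: RHS = 0, y in [0]  -> 1 point(s)
  x = 3: RHS = 4, y in [2, 9]  -> 2 point(s)
  x = 4: RHS = 4, y in [2, 9]  -> 2 point(s)
  x = 6: RHS = 5, y in [4, 7]  -> 2 point(s)
  x = 9: RHS = 0, y in [0]  -> 1 point(s)
  x = 10: RHS = 3, y in [5, 6]  -> 2 point(s)
Affine points: 11. Add the point at infinity: total = 12.

#E(F_11) = 12


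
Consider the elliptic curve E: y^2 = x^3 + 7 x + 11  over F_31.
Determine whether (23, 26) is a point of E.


Check whether y^2 = x^3 + 7 x + 11 (mod 31) for (x, y) = (23, 26).
LHS: y^2 = 26^2 mod 31 = 25
RHS: x^3 + 7 x + 11 = 23^3 + 7*23 + 11 mod 31 = 1
LHS != RHS

No, not on the curve


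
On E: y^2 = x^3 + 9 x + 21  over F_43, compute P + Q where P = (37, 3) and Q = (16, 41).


P != Q, so use the chord formula.
s = (y2 - y1) / (x2 - x1) = (38) / (22) mod 43 = 33
x3 = s^2 - x1 - x2 mod 43 = 33^2 - 37 - 16 = 4
y3 = s (x1 - x3) - y1 mod 43 = 33 * (37 - 4) - 3 = 11

P + Q = (4, 11)


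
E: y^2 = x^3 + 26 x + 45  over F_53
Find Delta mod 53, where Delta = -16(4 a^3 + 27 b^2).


4 a^3 + 27 b^2 = 4*26^3 + 27*45^2 = 70304 + 54675 = 124979
Delta = -16 * (124979) = -1999664
Delta mod 53 = 26

Delta = 26 (mod 53)


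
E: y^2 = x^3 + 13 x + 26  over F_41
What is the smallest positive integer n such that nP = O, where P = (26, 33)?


Compute successive multiples of P until we hit O:
  1P = (26, 33)
  2P = (34, 24)
  3P = (38, 1)
  4P = (16, 36)
  5P = (20, 39)
  6P = (37, 19)
  7P = (3, 16)
  8P = (32, 0)
  ... (continuing to 16P)
  16P = O

ord(P) = 16


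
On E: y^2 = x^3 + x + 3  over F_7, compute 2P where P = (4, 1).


Doubling: s = (3 x1^2 + a) / (2 y1)
s = (3*4^2 + 1) / (2*1) mod 7 = 0
x3 = s^2 - 2 x1 mod 7 = 0^2 - 2*4 = 6
y3 = s (x1 - x3) - y1 mod 7 = 0 * (4 - 6) - 1 = 6

2P = (6, 6)


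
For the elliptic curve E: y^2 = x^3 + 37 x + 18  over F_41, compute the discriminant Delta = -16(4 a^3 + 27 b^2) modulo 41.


4 a^3 + 27 b^2 = 4*37^3 + 27*18^2 = 202612 + 8748 = 211360
Delta = -16 * (211360) = -3381760
Delta mod 41 = 2

Delta = 2 (mod 41)


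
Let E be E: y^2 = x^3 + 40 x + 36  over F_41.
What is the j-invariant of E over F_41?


Delta = -16(4 a^3 + 27 b^2) mod 41 = 6
-1728 * (4 a)^3 = -1728 * (4*40)^3 mod 41 = 15
j = 15 * 6^(-1) mod 41 = 23

j = 23 (mod 41)


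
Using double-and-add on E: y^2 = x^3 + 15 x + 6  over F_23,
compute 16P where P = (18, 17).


k = 16 = 10000_2 (binary, LSB first: 00001)
Double-and-add from P = (18, 17):
  bit 0 = 0: acc unchanged = O
  bit 1 = 0: acc unchanged = O
  bit 2 = 0: acc unchanged = O
  bit 3 = 0: acc unchanged = O
  bit 4 = 1: acc = O + (16, 15) = (16, 15)

16P = (16, 15)
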